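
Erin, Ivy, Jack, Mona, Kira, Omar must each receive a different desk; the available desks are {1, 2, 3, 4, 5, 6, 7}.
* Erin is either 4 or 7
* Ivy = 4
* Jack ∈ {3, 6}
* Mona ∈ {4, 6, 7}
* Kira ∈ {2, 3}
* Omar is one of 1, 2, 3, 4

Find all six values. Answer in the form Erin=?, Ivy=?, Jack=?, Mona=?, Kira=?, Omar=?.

Erin=7, Ivy=4, Jack=3, Mona=6, Kira=2, Omar=1

Ivy must be 4 (only option left). Remove 4 from Erin, Mona, Omar.
Erin has just one choice, so Erin = 7. Eliminate 7 elsewhere: Mona.
That leaves Mona = 6. Strike 6 from Jack.
Jack's domain is down to {3}, so Jack = 3. Eliminate 3 elsewhere: Kira, Omar.
Kira must be 2 (only option left). So Omar can't be 2.
Omar must be 1 (only option left).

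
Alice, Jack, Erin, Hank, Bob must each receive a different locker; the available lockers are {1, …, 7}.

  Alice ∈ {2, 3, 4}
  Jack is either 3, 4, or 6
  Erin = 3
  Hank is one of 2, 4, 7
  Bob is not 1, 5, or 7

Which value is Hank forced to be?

Erin has just one choice, so Erin = 3. Eliminate 3 elsewhere: Alice, Jack, Bob.
Among the 4 still-open variables, 7 fits only Hank (and all 4 values in {2, 4, 6, 7} must be used), so Hank = 7.

7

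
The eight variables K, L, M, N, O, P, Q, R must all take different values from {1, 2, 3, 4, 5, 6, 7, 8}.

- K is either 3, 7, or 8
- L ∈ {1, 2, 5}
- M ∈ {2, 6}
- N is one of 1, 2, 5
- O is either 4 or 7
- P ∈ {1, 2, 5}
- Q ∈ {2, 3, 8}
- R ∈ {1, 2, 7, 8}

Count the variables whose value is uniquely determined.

2

Among the 8 variables, 4 fits only O (and all 8 values in {1, 2, 3, 4, 5, 6, 7, 8} must be used), so O = 4.
The 7 still-open variables together cover exactly {1, 2, 3, 5, 6, 7, 8} — 7 values for 7 variables — and 6 appears only in M's list, so M = 6.
L, N, P share exactly the 3 values {1, 2, 5}; by pigeonhole those values go to them, so strike 1, 2, 5 from Q, R.
Determined: M=6, O=4. The other variables each still have more than one consistent value. That makes 2.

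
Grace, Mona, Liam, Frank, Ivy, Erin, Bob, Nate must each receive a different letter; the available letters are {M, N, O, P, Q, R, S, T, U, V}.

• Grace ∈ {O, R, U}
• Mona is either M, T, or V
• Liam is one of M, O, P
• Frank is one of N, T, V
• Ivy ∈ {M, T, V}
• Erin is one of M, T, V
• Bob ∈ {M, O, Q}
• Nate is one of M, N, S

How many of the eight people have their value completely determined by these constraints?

Mona, Ivy, Erin between them cover only {M, T, V} — a naked triple. Remove those values from Liam, Frank, Bob, Nate.
That leaves Frank = N. So Nate can't be N.
Nate must be S (only option left).
Determined: Frank=N, Nate=S. The other people each still have more than one consistent value. That makes 2.

2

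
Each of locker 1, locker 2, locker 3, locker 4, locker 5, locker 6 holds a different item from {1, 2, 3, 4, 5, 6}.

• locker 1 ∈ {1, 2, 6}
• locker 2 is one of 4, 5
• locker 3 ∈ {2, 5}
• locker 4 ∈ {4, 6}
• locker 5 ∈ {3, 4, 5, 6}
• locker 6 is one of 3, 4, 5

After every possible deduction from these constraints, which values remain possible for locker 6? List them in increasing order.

The 6 variables together cover exactly {1, 2, 3, 4, 5, 6} — 6 values for 6 variables — and 1 appears only in locker 1's list, so locker 1 = 1.
Among the 5 still-open variables, 2 fits only locker 3 (and all 5 values in {2, 3, 4, 5, 6} must be used), so locker 3 = 2.
No further eliminations apply; locker 6 can still be any of 3, 4, 5.

3, 4, 5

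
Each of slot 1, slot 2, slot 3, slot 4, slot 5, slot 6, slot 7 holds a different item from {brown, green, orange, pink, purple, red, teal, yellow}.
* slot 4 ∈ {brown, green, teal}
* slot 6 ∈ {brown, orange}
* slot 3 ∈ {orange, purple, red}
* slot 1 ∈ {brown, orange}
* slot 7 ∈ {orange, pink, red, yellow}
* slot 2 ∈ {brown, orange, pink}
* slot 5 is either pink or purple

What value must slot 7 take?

yellow

The 2 variables slot 1 and slot 6 are confined to {brown, orange}, which locks those values in; drop them from slot 2, slot 3, slot 4, slot 7.
slot 2 has just one choice, so slot 2 = pink. Remove pink from slot 5, slot 7.
slot 5's domain is down to {purple}, so slot 5 = purple. Remove purple from slot 3.
slot 3 must be red (only option left). Remove red from slot 7.
So slot 7 = yellow.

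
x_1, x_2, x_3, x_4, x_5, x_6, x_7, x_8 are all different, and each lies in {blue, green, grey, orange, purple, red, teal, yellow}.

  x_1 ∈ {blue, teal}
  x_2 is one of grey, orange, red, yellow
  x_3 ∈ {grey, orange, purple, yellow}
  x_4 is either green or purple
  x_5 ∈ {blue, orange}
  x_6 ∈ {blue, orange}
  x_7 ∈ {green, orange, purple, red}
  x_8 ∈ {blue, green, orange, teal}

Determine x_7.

red

The 2 variables x_5 and x_6 are confined to {blue, orange}, which locks those values in; drop them from x_1, x_2, x_3, x_7, x_8.
x_1 has just one choice, so x_1 = teal. Eliminate teal elsewhere: x_8.
That leaves x_8 = green. Remove green from x_4, x_7.
x_4's domain is down to {purple}, so x_4 = purple. Remove purple from x_3, x_7.
So x_7 = red.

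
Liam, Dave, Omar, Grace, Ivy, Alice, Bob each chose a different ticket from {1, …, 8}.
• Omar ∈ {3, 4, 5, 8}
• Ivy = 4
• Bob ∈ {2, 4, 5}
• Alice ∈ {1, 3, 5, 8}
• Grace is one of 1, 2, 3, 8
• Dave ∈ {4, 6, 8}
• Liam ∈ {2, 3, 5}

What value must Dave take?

Ivy's domain is down to {4}, so Ivy = 4. Eliminate 4 elsewhere: Dave, Omar, Bob.
The 6 still-open variables together cover exactly {1, 2, 3, 5, 6, 8} — 6 values for 6 variables — and 6 appears only in Dave's list, so Dave = 6.

6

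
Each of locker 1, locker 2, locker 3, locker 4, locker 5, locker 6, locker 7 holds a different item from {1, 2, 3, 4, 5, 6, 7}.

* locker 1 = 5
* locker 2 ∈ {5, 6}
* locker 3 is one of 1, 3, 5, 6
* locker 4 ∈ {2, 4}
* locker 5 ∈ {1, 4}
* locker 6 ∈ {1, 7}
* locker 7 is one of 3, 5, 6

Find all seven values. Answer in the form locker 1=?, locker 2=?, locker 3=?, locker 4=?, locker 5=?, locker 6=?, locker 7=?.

locker 1 has just one choice, so locker 1 = 5. Strike 5 from locker 2, locker 3, locker 7.
That leaves locker 2 = 6. So locker 3, locker 7 can't be 6.
locker 7 must be 3 (only option left). So locker 3 can't be 3.
That leaves locker 3 = 1. So locker 5, locker 6 can't be 1.
locker 5 must be 4 (only option left). Remove 4 from locker 4.
locker 6's domain is down to {7}, so locker 6 = 7.
That leaves locker 4 = 2.

locker 1=5, locker 2=6, locker 3=1, locker 4=2, locker 5=4, locker 6=7, locker 7=3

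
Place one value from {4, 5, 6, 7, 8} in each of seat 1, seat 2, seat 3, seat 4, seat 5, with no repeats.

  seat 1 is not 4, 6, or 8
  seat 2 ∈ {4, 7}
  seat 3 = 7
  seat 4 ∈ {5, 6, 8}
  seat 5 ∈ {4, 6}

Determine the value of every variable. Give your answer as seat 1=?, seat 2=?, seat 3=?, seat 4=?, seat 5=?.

seat 1=5, seat 2=4, seat 3=7, seat 4=8, seat 5=6

seat 3 must be 7 (only option left). Eliminate 7 elsewhere: seat 1, seat 2.
seat 1's domain is down to {5}, so seat 1 = 5. Remove 5 from seat 4.
seat 2 has just one choice, so seat 2 = 4. Strike 4 from seat 5.
seat 5's domain is down to {6}, so seat 5 = 6. Eliminate 6 elsewhere: seat 4.
seat 4 must be 8 (only option left).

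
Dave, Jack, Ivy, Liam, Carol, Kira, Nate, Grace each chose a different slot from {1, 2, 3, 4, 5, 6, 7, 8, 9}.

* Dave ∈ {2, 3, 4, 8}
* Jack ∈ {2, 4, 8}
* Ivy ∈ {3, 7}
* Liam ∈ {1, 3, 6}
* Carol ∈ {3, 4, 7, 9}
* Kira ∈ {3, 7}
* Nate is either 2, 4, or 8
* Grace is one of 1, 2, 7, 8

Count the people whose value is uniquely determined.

The 8 variables together cover exactly {1, 2, 3, 4, 6, 7, 8, 9} — 8 values for 8 variables — and 6 appears only in Liam's list, so Liam = 6.
The 7 still-open variables together cover exactly {1, 2, 3, 4, 7, 8, 9} — 7 values for 7 variables — and 1 appears only in Grace's list, so Grace = 1.
The 6 still-open variables together cover exactly {2, 3, 4, 7, 8, 9} — 6 values for 6 variables — and 9 appears only in Carol's list, so Carol = 9.
The 2 variables Ivy and Kira are confined to {3, 7}, which locks those values in; drop them from Dave.
Determined: Liam=6, Carol=9, Grace=1. The other people each still have more than one consistent value. That makes 3.

3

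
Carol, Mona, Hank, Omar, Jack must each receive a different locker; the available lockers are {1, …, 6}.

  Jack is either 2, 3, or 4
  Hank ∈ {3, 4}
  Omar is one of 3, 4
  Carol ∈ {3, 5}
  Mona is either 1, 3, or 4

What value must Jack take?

Among the 5 variables, 1 fits only Mona (and all 5 values in {1, 2, 3, 4, 5} must be used), so Mona = 1.
The 4 still-open variables together cover exactly {2, 3, 4, 5} — 4 values for 4 variables — and 2 appears only in Jack's list, so Jack = 2.

2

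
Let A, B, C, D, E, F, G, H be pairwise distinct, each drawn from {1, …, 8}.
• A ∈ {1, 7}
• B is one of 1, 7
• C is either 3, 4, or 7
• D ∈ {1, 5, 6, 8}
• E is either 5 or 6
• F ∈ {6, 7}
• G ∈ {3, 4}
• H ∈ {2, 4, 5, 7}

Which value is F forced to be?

6

Among the 8 variables, 2 fits only H (and all 8 values in {1, 2, 3, 4, 5, 6, 7, 8} must be used), so H = 2.
The 7 still-open variables draw from only 7 values {1, 3, 4, 5, 6, 7, 8}, so each is used; only D can be 8, hence D = 8.
The 6 still-open variables together cover exactly {1, 3, 4, 5, 6, 7} — 6 values for 6 variables — and 5 appears only in E's list, so E = 5.
The 5 still-open variables draw from only 5 values {1, 3, 4, 6, 7}, so each is used; only F can be 6, hence F = 6.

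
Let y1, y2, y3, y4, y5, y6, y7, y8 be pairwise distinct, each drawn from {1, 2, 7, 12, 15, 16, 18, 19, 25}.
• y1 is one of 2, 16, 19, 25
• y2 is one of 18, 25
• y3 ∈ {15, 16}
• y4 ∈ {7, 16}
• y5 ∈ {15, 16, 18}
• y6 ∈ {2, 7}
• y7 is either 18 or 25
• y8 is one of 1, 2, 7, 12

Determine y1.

19

y2 and y7 share exactly the 2 values {18, 25}; by pigeonhole those values go to them, so strike 18, 25 from y1, y5.
The 2 variables y3 and y5 are confined to {15, 16}, which locks those values in; drop them from y1, y4.
That leaves y4 = 7. Strike 7 from y6, y8.
y6 has just one choice, so y6 = 2. Eliminate 2 elsewhere: y1, y8.
So y1 = 19.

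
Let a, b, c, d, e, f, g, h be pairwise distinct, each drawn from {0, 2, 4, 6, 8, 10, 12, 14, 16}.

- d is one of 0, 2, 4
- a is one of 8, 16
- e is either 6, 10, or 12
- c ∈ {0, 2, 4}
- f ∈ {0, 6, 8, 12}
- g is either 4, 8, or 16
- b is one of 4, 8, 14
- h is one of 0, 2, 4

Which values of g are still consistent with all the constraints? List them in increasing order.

c, d, h share exactly the 3 values {0, 2, 4}; by pigeonhole those values go to them, so strike 0, 2, 4 from b, f, g.
a and g share exactly the 2 values {8, 16}; by pigeonhole those values go to them, so strike 8, 16 from b, f.
b's domain is down to {14}, so b = 14.
No further eliminations apply; g can still be any of 8, 16.

8, 16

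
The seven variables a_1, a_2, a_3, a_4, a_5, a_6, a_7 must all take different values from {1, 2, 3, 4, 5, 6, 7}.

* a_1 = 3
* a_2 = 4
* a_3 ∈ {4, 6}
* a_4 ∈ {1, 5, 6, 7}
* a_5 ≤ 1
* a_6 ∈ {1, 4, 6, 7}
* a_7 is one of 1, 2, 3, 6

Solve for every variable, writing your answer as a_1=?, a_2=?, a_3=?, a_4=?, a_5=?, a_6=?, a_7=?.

a_1=3, a_2=4, a_3=6, a_4=5, a_5=1, a_6=7, a_7=2

a_1's domain is down to {3}, so a_1 = 3. Eliminate 3 elsewhere: a_7.
a_2 has just one choice, so a_2 = 4. Strike 4 from a_3, a_6.
That leaves a_3 = 6. So a_4, a_6, a_7 can't be 6.
a_5 must be 1 (only option left). Eliminate 1 elsewhere: a_4, a_6, a_7.
That leaves a_6 = 7. Strike 7 from a_4.
a_7's domain is down to {2}, so a_7 = 2.
a_4 must be 5 (only option left).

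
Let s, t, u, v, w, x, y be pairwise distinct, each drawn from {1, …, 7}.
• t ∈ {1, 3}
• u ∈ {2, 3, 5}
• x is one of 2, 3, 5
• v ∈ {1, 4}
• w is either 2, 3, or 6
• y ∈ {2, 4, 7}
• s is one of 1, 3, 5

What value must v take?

The 7 variables draw from only 7 values {1, 2, 3, 4, 5, 6, 7}, so each is used; only w can be 6, hence w = 6.
The 6 still-open variables draw from only 6 values {1, 2, 3, 4, 5, 7}, so each is used; only y can be 7, hence y = 7.
Among the 5 still-open variables, 4 fits only v (and all 5 values in {1, 2, 3, 4, 5} must be used), so v = 4.

4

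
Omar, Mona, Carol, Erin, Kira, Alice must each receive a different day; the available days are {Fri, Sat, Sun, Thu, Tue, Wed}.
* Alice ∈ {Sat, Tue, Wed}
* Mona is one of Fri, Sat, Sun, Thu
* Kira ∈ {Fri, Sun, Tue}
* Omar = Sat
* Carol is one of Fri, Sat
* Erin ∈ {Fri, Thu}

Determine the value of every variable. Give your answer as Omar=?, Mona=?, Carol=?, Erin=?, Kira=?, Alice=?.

Omar's domain is down to {Sat}, so Omar = Sat. Remove Sat from Mona, Carol, Alice.
Carol has just one choice, so Carol = Fri. Eliminate Fri elsewhere: Mona, Erin, Kira.
That leaves Erin = Thu. Eliminate Thu elsewhere: Mona.
That leaves Mona = Sun. Remove Sun from Kira.
Kira's domain is down to {Tue}, so Kira = Tue. Remove Tue from Alice.
Alice's domain is down to {Wed}, so Alice = Wed.

Omar=Sat, Mona=Sun, Carol=Fri, Erin=Thu, Kira=Tue, Alice=Wed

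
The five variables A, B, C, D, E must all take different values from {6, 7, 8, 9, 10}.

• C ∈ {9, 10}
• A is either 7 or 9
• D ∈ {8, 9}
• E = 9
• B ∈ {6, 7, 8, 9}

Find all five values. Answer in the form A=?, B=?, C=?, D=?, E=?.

A=7, B=6, C=10, D=8, E=9

E's domain is down to {9}, so E = 9. So A, B, C, D can't be 9.
That leaves A = 7. So B can't be 7.
C has just one choice, so C = 10.
D must be 8 (only option left). Eliminate 8 elsewhere: B.
B must be 6 (only option left).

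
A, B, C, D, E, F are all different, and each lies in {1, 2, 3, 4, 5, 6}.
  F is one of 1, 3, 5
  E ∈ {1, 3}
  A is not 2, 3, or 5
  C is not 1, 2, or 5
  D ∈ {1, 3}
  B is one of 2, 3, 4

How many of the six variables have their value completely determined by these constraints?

The 6 variables together cover exactly {1, 2, 3, 4, 5, 6} — 6 values for 6 variables — and 2 appears only in B's list, so B = 2.
The 5 still-open variables together cover exactly {1, 3, 4, 5, 6} — 5 values for 5 variables — and 5 appears only in F's list, so F = 5.
D and E between them cover only {1, 3} — a naked pair. Remove those values from A, C.
Determined: B=2, F=5. The other variables each still have more than one consistent value. That makes 2.

2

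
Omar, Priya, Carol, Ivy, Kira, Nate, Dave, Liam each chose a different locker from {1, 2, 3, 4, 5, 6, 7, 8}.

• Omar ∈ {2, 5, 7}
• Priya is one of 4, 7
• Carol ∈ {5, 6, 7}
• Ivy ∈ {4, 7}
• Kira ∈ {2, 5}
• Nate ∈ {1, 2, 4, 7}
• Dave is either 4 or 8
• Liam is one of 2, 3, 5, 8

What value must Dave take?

The 8 variables together cover exactly {1, 2, 3, 4, 5, 6, 7, 8} — 8 values for 8 variables — and 1 appears only in Nate's list, so Nate = 1.
The 7 still-open variables together cover exactly {2, 3, 4, 5, 6, 7, 8} — 7 values for 7 variables — and 3 appears only in Liam's list, so Liam = 3.
Among the 6 still-open variables, 6 fits only Carol (and all 6 values in {2, 4, 5, 6, 7, 8} must be used), so Carol = 6.
Among the 5 still-open variables, 8 fits only Dave (and all 5 values in {2, 4, 5, 7, 8} must be used), so Dave = 8.

8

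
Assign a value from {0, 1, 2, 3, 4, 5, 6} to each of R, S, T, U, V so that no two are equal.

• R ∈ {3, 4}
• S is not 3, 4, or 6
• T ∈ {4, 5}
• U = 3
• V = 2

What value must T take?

U's domain is down to {3}, so U = 3. Strike 3 from R.
V must be 2 (only option left). Eliminate 2 elsewhere: S.
R's domain is down to {4}, so R = 4. So T can't be 4.
So T = 5.

5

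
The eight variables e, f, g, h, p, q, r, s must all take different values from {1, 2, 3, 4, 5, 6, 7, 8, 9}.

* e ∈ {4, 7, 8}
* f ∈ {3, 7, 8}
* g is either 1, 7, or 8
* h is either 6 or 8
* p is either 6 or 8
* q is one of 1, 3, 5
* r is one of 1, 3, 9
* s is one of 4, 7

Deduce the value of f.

The 8 variables together cover exactly {1, 3, 4, 5, 6, 7, 8, 9} — 8 values for 8 variables — and 5 appears only in q's list, so q = 5.
The 7 still-open variables together cover exactly {1, 3, 4, 6, 7, 8, 9} — 7 values for 7 variables — and 9 appears only in r's list, so r = 9.
Among the 6 still-open variables, 1 fits only g (and all 6 values in {1, 3, 4, 6, 7, 8} must be used), so g = 1.
The 5 still-open variables draw from only 5 values {3, 4, 6, 7, 8}, so each is used; only f can be 3, hence f = 3.

3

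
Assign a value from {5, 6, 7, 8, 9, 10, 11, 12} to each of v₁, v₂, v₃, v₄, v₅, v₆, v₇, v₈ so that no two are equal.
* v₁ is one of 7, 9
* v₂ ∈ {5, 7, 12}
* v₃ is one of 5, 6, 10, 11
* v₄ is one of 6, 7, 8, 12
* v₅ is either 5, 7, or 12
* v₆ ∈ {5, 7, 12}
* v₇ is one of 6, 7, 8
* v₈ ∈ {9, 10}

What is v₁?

9

The 8 variables together cover exactly {5, 6, 7, 8, 9, 10, 11, 12} — 8 values for 8 variables — and 11 appears only in v₃'s list, so v₃ = 11.
Among the 7 still-open variables, 10 fits only v₈ (and all 7 values in {5, 6, 7, 8, 9, 10, 12} must be used), so v₈ = 10.
Among the 6 still-open variables, 9 fits only v₁ (and all 6 values in {5, 6, 7, 8, 9, 12} must be used), so v₁ = 9.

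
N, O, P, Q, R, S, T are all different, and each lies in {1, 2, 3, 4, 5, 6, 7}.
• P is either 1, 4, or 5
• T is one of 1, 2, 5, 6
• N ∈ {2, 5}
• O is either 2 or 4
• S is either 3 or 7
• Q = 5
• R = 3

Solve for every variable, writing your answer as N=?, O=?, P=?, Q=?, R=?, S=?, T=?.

Q's domain is down to {5}, so Q = 5. Remove 5 from N, P, T.
R's domain is down to {3}, so R = 3. Remove 3 from S.
That leaves S = 7.
N has just one choice, so N = 2. So O, T can't be 2.
That leaves O = 4. So P can't be 4.
P has just one choice, so P = 1. Strike 1 from T.
That leaves T = 6.

N=2, O=4, P=1, Q=5, R=3, S=7, T=6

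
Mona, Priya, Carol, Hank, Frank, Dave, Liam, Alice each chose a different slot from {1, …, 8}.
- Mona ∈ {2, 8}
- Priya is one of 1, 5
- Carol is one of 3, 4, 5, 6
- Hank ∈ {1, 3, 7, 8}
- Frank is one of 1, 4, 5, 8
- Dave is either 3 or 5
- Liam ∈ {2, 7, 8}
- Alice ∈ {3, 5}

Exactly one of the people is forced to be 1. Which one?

Priya

The 8 variables draw from only 8 values {1, 2, 3, 4, 5, 6, 7, 8}, so each is used; only Carol can be 6, hence Carol = 6.
Among the 7 still-open variables, 4 fits only Frank (and all 7 values in {1, 2, 3, 4, 5, 7, 8} must be used), so Frank = 4.
The 2 variables Dave and Alice are confined to {3, 5}, which locks those values in; drop them from Priya, Hank.
So 1 goes to Priya.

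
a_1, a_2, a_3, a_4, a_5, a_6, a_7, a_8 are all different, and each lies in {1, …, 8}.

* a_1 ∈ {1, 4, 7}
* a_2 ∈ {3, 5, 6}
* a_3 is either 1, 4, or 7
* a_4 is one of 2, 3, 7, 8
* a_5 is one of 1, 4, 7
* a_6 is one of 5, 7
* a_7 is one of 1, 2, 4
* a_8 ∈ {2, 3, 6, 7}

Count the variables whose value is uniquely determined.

3

Among the 8 variables, 8 fits only a_4 (and all 8 values in {1, 2, 3, 4, 5, 6, 7, 8} must be used), so a_4 = 8.
a_1, a_3, a_5 between them cover only {1, 4, 7} — a naked triple. Remove those values from a_6, a_7, a_8.
That leaves a_6 = 5. Eliminate 5 elsewhere: a_2.
a_7 must be 2 (only option left). Eliminate 2 elsewhere: a_8.
Determined: a_4=8, a_6=5, a_7=2. The other variables each still have more than one consistent value. That makes 3.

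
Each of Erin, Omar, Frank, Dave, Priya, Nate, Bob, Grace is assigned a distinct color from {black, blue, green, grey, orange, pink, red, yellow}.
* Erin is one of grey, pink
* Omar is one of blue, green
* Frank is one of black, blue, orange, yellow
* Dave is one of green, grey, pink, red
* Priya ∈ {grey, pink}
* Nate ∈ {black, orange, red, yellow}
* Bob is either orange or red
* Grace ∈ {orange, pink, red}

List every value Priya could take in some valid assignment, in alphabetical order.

Erin and Priya share exactly the 2 values {grey, pink}; by pigeonhole those values go to them, so strike grey, pink from Dave, Grace.
Bob and Grace between them cover only {orange, red} — a naked pair. Remove those values from Frank, Dave, Nate.
That leaves Dave = green. So Omar can't be green.
Omar has just one choice, so Omar = blue. Strike blue from Frank.
No further eliminations apply; Priya can still be any of grey, pink.

grey, pink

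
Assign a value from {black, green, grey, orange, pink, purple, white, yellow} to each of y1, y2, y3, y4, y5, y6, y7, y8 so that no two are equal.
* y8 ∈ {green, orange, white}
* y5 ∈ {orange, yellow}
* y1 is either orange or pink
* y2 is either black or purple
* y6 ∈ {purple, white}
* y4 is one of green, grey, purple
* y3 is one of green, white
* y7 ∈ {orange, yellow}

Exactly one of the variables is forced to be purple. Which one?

The 8 variables draw from only 8 values {black, green, grey, orange, pink, purple, white, yellow}, so each is used; only y2 can be black, hence y2 = black.
Among the 7 still-open variables, grey fits only y4 (and all 7 values in {green, grey, orange, pink, purple, white, yellow} must be used), so y4 = grey.
The 6 still-open variables draw from only 6 values {green, orange, pink, purple, white, yellow}, so each is used; only y1 can be pink, hence y1 = pink.
The 5 still-open variables draw from only 5 values {green, orange, purple, white, yellow}, so each is used; only y6 can be purple, hence y6 = purple.

y6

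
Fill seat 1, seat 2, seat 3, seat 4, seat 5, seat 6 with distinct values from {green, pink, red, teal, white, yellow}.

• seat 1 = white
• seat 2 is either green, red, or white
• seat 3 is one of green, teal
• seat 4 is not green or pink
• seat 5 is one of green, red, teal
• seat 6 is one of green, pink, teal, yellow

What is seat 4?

seat 1 must be white (only option left). Remove white from seat 2, seat 4.
Among the 5 still-open variables, pink fits only seat 6 (and all 5 values in {green, pink, red, teal, yellow} must be used), so seat 6 = pink.
Among the 4 still-open variables, yellow fits only seat 4 (and all 4 values in {green, red, teal, yellow} must be used), so seat 4 = yellow.

yellow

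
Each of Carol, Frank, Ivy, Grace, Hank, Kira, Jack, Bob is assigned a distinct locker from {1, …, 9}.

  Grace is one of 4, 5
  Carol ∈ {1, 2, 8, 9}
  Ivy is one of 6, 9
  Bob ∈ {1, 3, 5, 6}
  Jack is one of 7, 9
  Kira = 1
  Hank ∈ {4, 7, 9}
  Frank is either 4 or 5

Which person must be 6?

Ivy

Kira's domain is down to {1}, so Kira = 1. So Carol, Bob can't be 1.
The 2 variables Frank and Grace are confined to {4, 5}, which locks those values in; drop them from Hank, Bob.
Hank and Jack share exactly the 2 values {7, 9}; by pigeonhole those values go to them, so strike 7, 9 from Carol, Ivy.
So 6 goes to Ivy.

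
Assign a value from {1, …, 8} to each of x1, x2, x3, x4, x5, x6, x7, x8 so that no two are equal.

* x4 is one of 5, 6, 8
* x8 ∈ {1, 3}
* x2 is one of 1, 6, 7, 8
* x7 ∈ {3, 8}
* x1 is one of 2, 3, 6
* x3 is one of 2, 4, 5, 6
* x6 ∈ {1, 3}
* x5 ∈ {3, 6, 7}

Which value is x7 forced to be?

The 8 variables draw from only 8 values {1, 2, 3, 4, 5, 6, 7, 8}, so each is used; only x3 can be 4, hence x3 = 4.
The 7 still-open variables draw from only 7 values {1, 2, 3, 5, 6, 7, 8}, so each is used; only x1 can be 2, hence x1 = 2.
The 6 still-open variables draw from only 6 values {1, 3, 5, 6, 7, 8}, so each is used; only x4 can be 5, hence x4 = 5.
x6 and x8 share exactly the 2 values {1, 3}; by pigeonhole those values go to them, so strike 1, 3 from x2, x5, x7.
So x7 = 8.

8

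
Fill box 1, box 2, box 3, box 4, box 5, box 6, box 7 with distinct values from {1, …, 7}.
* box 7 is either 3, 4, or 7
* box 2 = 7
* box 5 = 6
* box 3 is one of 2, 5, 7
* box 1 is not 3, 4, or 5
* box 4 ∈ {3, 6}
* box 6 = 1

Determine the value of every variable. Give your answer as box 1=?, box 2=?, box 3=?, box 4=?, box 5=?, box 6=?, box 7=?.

box 2 must be 7 (only option left). Eliminate 7 elsewhere: box 1, box 3, box 7.
box 5 has just one choice, so box 5 = 6. Strike 6 from box 1, box 4.
box 6's domain is down to {1}, so box 6 = 1. So box 1 can't be 1.
box 1 has just one choice, so box 1 = 2. So box 3 can't be 2.
box 3 has just one choice, so box 3 = 5.
box 4 has just one choice, so box 4 = 3. So box 7 can't be 3.
That leaves box 7 = 4.

box 1=2, box 2=7, box 3=5, box 4=3, box 5=6, box 6=1, box 7=4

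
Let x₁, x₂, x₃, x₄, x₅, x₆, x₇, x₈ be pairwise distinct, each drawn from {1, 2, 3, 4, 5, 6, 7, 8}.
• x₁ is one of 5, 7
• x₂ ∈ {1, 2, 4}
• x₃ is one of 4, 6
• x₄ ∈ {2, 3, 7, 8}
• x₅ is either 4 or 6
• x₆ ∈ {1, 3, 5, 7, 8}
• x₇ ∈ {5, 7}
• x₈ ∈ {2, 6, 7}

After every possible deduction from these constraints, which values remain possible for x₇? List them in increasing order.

x₁ and x₇ between them cover only {5, 7} — a naked pair. Remove those values from x₄, x₆, x₈.
x₃ and x₅ between them cover only {4, 6} — a naked pair. Remove those values from x₂, x₈.
x₈ has just one choice, so x₈ = 2. So x₂, x₄ can't be 2.
x₂ has just one choice, so x₂ = 1. Remove 1 from x₆.
No further eliminations apply; x₇ can still be any of 5, 7.

5, 7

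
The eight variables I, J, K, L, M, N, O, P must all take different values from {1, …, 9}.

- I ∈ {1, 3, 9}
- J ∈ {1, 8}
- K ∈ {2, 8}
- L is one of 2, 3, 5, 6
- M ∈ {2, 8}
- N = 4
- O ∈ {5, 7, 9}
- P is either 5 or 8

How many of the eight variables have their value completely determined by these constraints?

3

N must be 4 (only option left).
The 2 variables K and M are confined to {2, 8}, which locks those values in; drop them from J, L, P.
J has just one choice, so J = 1. So I can't be 1.
That leaves P = 5. Remove 5 from L, O.
Determined: J=1, N=4, P=5. The other variables each still have more than one consistent value. That makes 3.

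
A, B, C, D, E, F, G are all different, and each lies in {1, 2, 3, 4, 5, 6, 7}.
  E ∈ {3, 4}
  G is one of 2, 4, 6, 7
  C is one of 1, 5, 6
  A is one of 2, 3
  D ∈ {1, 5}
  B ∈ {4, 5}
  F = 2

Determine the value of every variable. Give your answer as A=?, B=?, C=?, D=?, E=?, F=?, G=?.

F must be 2 (only option left). So A, G can't be 2.
That leaves A = 3. So E can't be 3.
E must be 4 (only option left). Strike 4 from B, G.
That leaves B = 5. Remove 5 from C, D.
D must be 1 (only option left). So C can't be 1.
C has just one choice, so C = 6. Remove 6 from G.
That leaves G = 7.

A=3, B=5, C=6, D=1, E=4, F=2, G=7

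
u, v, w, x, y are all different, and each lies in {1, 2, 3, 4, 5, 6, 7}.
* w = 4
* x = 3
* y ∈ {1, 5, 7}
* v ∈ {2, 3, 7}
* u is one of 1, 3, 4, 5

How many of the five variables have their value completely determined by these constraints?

w must be 4 (only option left). Strike 4 from u.
That leaves x = 3. Eliminate 3 elsewhere: u, v.
Determined: w=4, x=3. The other variables each still have more than one consistent value. That makes 2.

2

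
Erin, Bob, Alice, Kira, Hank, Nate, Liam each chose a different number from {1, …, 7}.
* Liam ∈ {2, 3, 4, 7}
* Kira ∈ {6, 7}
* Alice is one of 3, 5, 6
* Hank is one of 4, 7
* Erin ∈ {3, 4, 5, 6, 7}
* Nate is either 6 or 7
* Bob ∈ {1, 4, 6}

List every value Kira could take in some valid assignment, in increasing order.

The 7 variables draw from only 7 values {1, 2, 3, 4, 5, 6, 7}, so each is used; only Bob can be 1, hence Bob = 1.
The 6 still-open variables together cover exactly {2, 3, 4, 5, 6, 7} — 6 values for 6 variables — and 2 appears only in Liam's list, so Liam = 2.
Kira and Nate between them cover only {6, 7} — a naked pair. Remove those values from Erin, Alice, Hank.
Hank has just one choice, so Hank = 4. Remove 4 from Erin.
No further eliminations apply; Kira can still be any of 6, 7.

6, 7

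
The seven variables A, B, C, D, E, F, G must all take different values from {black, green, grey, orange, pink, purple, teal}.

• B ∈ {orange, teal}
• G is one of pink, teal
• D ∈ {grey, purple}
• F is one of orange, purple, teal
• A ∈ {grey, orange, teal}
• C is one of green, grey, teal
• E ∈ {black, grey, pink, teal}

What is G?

pink

The 7 variables draw from only 7 values {black, green, grey, orange, pink, purple, teal}, so each is used; only E can be black, hence E = black.
The 6 still-open variables draw from only 6 values {green, grey, orange, pink, purple, teal}, so each is used; only C can be green, hence C = green.
Among the 5 still-open variables, pink fits only G (and all 5 values in {grey, orange, pink, purple, teal} must be used), so G = pink.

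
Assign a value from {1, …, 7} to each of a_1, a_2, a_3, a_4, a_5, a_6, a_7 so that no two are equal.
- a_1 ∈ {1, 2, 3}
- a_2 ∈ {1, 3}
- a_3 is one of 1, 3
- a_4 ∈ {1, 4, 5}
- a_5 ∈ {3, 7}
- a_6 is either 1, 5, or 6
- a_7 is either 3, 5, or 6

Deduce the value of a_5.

Among the 7 variables, 2 fits only a_1 (and all 7 values in {1, 2, 3, 4, 5, 6, 7} must be used), so a_1 = 2.
Among the 6 still-open variables, 4 fits only a_4 (and all 6 values in {1, 3, 4, 5, 6, 7} must be used), so a_4 = 4.
Among the 5 still-open variables, 7 fits only a_5 (and all 5 values in {1, 3, 5, 6, 7} must be used), so a_5 = 7.

7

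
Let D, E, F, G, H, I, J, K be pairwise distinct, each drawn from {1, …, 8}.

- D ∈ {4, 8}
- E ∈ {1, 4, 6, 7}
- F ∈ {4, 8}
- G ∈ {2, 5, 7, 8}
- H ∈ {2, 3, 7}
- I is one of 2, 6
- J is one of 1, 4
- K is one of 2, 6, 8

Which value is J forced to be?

Among the 8 variables, 3 fits only H (and all 8 values in {1, 2, 3, 4, 5, 6, 7, 8} must be used), so H = 3.
Among the 7 still-open variables, 5 fits only G (and all 7 values in {1, 2, 4, 5, 6, 7, 8} must be used), so G = 5.
Among the 6 still-open variables, 7 fits only E (and all 6 values in {1, 2, 4, 6, 7, 8} must be used), so E = 7.
The 5 still-open variables draw from only 5 values {1, 2, 4, 6, 8}, so each is used; only J can be 1, hence J = 1.

1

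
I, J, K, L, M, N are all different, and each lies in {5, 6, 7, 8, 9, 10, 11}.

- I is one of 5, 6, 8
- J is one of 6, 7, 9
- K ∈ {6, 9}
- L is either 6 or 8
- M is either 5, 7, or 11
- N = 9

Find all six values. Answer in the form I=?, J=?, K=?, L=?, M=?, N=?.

N's domain is down to {9}, so N = 9. Eliminate 9 elsewhere: J, K.
K's domain is down to {6}, so K = 6. So I, J, L can't be 6.
L must be 8 (only option left). Strike 8 from I.
That leaves I = 5. So M can't be 5.
J's domain is down to {7}, so J = 7. Eliminate 7 elsewhere: M.
M has just one choice, so M = 11.

I=5, J=7, K=6, L=8, M=11, N=9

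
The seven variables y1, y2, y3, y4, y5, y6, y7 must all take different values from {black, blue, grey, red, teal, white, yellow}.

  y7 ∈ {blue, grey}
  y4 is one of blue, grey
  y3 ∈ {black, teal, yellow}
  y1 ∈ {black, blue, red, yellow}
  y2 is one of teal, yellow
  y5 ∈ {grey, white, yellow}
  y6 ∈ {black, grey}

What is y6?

black

Among the 7 variables, red fits only y1 (and all 7 values in {black, blue, grey, red, teal, white, yellow} must be used), so y1 = red.
The 6 still-open variables draw from only 6 values {black, blue, grey, teal, white, yellow}, so each is used; only y5 can be white, hence y5 = white.
y4 and y7 share exactly the 2 values {blue, grey}; by pigeonhole those values go to them, so strike blue, grey from y6.
So y6 = black.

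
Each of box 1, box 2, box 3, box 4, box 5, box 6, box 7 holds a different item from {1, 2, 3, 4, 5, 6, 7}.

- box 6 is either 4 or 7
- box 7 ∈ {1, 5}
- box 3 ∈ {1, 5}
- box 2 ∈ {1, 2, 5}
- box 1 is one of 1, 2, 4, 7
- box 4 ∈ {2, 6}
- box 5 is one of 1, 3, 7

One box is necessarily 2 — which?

box 2

The 7 variables together cover exactly {1, 2, 3, 4, 5, 6, 7} — 7 values for 7 variables — and 3 appears only in box 5's list, so box 5 = 3.
The 6 still-open variables draw from only 6 values {1, 2, 4, 5, 6, 7}, so each is used; only box 4 can be 6, hence box 4 = 6.
box 3 and box 7 share exactly the 2 values {1, 5}; by pigeonhole those values go to them, so strike 1, 5 from box 1, box 2.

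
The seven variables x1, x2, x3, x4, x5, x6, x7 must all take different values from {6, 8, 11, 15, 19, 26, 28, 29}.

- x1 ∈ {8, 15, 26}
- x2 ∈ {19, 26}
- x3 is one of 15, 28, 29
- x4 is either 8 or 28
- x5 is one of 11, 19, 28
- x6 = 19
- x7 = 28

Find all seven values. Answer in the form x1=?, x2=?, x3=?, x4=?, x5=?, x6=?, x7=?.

x6 must be 19 (only option left). Strike 19 from x2, x5.
x7 has just one choice, so x7 = 28. Remove 28 from x3, x4, x5.
x2 has just one choice, so x2 = 26. So x1 can't be 26.
That leaves x4 = 8. Eliminate 8 elsewhere: x1.
x5 has just one choice, so x5 = 11.
x1 has just one choice, so x1 = 15. So x3 can't be 15.
That leaves x3 = 29.

x1=15, x2=26, x3=29, x4=8, x5=11, x6=19, x7=28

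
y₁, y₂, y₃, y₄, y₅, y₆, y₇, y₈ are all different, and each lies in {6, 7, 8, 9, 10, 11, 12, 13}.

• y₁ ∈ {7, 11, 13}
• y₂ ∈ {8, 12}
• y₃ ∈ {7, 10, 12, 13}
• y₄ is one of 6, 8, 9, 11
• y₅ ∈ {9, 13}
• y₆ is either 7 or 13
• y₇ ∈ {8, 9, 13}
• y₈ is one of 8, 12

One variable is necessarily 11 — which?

Among the 8 variables, 6 fits only y₄ (and all 8 values in {6, 7, 8, 9, 10, 11, 12, 13} must be used), so y₄ = 6.
The 7 still-open variables together cover exactly {7, 8, 9, 10, 11, 12, 13} — 7 values for 7 variables — and 10 appears only in y₃'s list, so y₃ = 10.
The 6 still-open variables together cover exactly {7, 8, 9, 11, 12, 13} — 6 values for 6 variables — and 11 appears only in y₁'s list, so y₁ = 11.

y₁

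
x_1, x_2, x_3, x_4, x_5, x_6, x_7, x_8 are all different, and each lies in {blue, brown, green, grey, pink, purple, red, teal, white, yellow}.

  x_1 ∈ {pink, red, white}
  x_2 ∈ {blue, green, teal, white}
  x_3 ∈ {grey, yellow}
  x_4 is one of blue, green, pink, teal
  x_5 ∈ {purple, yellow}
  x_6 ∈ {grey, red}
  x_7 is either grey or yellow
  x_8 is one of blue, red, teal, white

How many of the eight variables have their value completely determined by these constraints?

2

x_3 and x_7 share exactly the 2 values {grey, yellow}; by pigeonhole those values go to them, so strike grey, yellow from x_5, x_6.
x_5 must be purple (only option left).
x_6's domain is down to {red}, so x_6 = red. Remove red from x_1, x_8.
Determined: x_5=purple, x_6=red. The other variables each still have more than one consistent value. That makes 2.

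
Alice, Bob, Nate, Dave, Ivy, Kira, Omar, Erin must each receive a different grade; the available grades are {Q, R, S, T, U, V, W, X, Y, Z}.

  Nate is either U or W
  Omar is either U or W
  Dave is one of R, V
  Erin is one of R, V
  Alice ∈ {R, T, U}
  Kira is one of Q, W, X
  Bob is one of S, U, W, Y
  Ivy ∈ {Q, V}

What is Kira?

Nate and Omar share exactly the 2 values {U, W}; by pigeonhole those values go to them, so strike U, W from Alice, Bob, Kira.
Dave and Erin between them cover only {R, V} — a naked pair. Remove those values from Alice, Ivy.
Alice must be T (only option left).
Ivy must be Q (only option left). Remove Q from Kira.
So Kira = X.

X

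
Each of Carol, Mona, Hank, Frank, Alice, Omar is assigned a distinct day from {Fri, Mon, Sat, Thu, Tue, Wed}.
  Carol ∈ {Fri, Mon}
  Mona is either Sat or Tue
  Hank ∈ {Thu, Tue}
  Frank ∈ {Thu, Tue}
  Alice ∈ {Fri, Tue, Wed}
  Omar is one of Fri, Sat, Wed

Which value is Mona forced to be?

Sat

Among the 6 variables, Mon fits only Carol (and all 6 values in {Fri, Mon, Sat, Thu, Tue, Wed} must be used), so Carol = Mon.
Hank and Frank share exactly the 2 values {Thu, Tue}; by pigeonhole those values go to them, so strike Thu, Tue from Mona, Alice.
So Mona = Sat.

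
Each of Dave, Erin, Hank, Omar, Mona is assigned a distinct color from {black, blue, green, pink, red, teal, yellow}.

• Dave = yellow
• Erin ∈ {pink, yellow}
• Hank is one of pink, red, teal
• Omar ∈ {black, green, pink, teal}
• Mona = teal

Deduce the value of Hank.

Dave must be yellow (only option left). So Erin can't be yellow.
Erin must be pink (only option left). Strike pink from Hank, Omar.
Mona must be teal (only option left). Remove teal from Hank, Omar.
So Hank = red.

red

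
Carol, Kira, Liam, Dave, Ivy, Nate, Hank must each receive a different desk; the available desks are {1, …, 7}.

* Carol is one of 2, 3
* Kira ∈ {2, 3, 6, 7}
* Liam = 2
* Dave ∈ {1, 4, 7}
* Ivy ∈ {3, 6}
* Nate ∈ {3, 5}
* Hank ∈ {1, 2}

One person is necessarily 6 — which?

Ivy

Liam must be 2 (only option left). So Carol, Kira, Hank can't be 2.
That leaves Hank = 1. Eliminate 1 elsewhere: Dave.
That leaves Carol = 3. So Kira, Ivy, Nate can't be 3.
So 6 goes to Ivy.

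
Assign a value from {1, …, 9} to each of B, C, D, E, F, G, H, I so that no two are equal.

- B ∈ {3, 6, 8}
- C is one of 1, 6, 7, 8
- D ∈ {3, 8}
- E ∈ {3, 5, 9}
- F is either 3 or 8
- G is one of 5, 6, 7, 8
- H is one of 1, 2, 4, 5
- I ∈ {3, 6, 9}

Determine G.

7

D and F share exactly the 2 values {3, 8}; by pigeonhole those values go to them, so strike 3, 8 from B, C, E, G, I.
B must be 6 (only option left). Remove 6 from C, G, I.
I has just one choice, so I = 9. So E can't be 9.
That leaves E = 5. Remove 5 from G, H.
So G = 7.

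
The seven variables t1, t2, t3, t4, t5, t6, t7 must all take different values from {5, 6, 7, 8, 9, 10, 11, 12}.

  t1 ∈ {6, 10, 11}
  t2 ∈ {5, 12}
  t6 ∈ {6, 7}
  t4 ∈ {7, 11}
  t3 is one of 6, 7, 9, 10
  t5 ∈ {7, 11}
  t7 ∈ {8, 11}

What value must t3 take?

The 2 variables t4 and t5 are confined to {7, 11}, which locks those values in; drop them from t1, t3, t6, t7.
t6's domain is down to {6}, so t6 = 6. Strike 6 from t1, t3.
t7 has just one choice, so t7 = 8.
t1's domain is down to {10}, so t1 = 10. Strike 10 from t3.
So t3 = 9.

9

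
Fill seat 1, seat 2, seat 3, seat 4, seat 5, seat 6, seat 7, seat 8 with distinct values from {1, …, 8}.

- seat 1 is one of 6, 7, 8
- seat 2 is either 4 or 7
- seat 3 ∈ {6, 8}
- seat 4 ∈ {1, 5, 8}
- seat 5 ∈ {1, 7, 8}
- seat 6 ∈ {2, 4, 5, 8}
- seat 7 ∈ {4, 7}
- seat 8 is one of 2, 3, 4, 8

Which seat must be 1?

The 8 variables together cover exactly {1, 2, 3, 4, 5, 6, 7, 8} — 8 values for 8 variables — and 3 appears only in seat 8's list, so seat 8 = 3.
The 7 still-open variables draw from only 7 values {1, 2, 4, 5, 6, 7, 8}, so each is used; only seat 6 can be 2, hence seat 6 = 2.
The 6 still-open variables together cover exactly {1, 4, 5, 6, 7, 8} — 6 values for 6 variables — and 5 appears only in seat 4's list, so seat 4 = 5.
The 5 still-open variables draw from only 5 values {1, 4, 6, 7, 8}, so each is used; only seat 5 can be 1, hence seat 5 = 1.

seat 5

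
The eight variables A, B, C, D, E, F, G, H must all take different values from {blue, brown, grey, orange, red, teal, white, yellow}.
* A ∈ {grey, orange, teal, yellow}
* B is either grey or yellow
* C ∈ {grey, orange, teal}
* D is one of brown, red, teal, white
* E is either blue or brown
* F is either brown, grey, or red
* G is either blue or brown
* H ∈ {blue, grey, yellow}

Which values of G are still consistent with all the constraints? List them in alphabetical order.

blue, brown

The 8 variables draw from only 8 values {blue, brown, grey, orange, red, teal, white, yellow}, so each is used; only D can be white, hence D = white.
The 7 still-open variables draw from only 7 values {blue, brown, grey, orange, red, teal, yellow}, so each is used; only F can be red, hence F = red.
The 2 variables E and G are confined to {blue, brown}, which locks those values in; drop them from H.
B and H between them cover only {grey, yellow} — a naked pair. Remove those values from A, C.
No further eliminations apply; G can still be any of blue, brown.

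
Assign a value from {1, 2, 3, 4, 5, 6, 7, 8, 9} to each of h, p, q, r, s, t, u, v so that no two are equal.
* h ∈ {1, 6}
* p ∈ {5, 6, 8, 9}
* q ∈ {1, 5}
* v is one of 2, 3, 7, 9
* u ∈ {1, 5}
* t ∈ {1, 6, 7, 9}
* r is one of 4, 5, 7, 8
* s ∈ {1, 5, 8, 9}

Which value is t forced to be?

7

q and u share exactly the 2 values {1, 5}; by pigeonhole those values go to them, so strike 1, 5 from h, p, r, s, t.
h must be 6 (only option left). So p, t can't be 6.
The 2 variables p and s are confined to {8, 9}, which locks those values in; drop them from r, t, v.
So t = 7.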